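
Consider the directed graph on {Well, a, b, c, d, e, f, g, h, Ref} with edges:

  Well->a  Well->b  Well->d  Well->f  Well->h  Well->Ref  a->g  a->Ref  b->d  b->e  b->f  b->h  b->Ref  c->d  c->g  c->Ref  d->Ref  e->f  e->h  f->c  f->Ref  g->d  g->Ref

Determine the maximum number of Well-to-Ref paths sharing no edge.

Assign every edge capacity 1; by Menger, the answer equals the max flow.
Path Well→Ref (+1); total 1.
Path Well→a→Ref (+1); total 2.
Path Well→b→Ref (+1); total 3.
Path Well→d→Ref (+1); total 4.
Path Well→f→Ref (+1); total 5.
No residual Well→Ref path; max flow = 5.
Certifying cut of size 5: {Well→Ref, Well→a, Well→b, Well→d, Well→f}.

5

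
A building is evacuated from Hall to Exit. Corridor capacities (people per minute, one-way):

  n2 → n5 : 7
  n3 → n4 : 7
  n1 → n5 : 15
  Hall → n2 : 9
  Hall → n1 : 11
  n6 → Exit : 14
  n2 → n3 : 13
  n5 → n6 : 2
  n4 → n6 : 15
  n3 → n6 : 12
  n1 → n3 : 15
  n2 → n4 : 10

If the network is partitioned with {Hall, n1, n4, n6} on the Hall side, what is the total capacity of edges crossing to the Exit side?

Edges leaving {Hall, n1, n4, n6}: Hall→n2 (9), n1→n3 (15), n1→n5 (15), n6→Exit (14).
Cut capacity = 9 + 15 + 15 + 14 = 53.

53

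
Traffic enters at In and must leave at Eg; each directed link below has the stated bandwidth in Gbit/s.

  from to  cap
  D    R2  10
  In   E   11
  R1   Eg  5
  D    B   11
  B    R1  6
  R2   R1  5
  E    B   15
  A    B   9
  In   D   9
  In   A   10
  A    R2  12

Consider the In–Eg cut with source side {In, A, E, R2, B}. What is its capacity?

20

Edges leaving {In, A, E, R2, B}: In→D (9), R2→R1 (5), B→R1 (6).
Cut capacity = 9 + 5 + 6 = 20.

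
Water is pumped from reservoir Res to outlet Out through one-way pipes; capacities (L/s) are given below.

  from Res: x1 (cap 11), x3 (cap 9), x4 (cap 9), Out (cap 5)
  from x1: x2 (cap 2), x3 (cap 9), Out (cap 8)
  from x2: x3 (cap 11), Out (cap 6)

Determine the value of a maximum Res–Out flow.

15

Augment Res→Out: bottleneck 5, flow now 5.
Augment Res→x1→Out: bottleneck 8, flow now 13.
Augment Res→x1→x2→Out: bottleneck 2, flow now 15.
No augmenting path remains; maximum flow = 15.
In the residual graph, reachable from Res: {Res, x1, x3, x4}.
Min-cut edges: Res→Out (5), x1→x2 (2), x1→Out (8); capacity 5 + 2 + 8 = 15.
This cut is saturated, so no flow can exceed 15.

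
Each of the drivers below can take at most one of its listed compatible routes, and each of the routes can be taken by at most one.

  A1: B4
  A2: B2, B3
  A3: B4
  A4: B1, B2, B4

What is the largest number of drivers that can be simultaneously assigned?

3

Unit-capacity flow: source→left, listed edges, right→sink; max matching = max flow.
Augmenting path A1→B4 (+1); matched 1.
Augmenting path A2→B2 (+1); matched 2.
Augmenting path A4→B1 (+1); matched 3.
No augmenting path remains; maximum matching = 3.
König certificate: {A2, A4, B4} is a vertex cover of size 3 (every listed pair touches it), so no matching can be larger.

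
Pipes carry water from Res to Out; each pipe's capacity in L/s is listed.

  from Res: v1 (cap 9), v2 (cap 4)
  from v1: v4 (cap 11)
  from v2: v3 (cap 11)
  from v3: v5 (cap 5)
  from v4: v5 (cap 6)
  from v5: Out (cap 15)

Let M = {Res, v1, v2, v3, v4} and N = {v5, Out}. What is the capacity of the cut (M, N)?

11

Edges leaving {Res, v1, v2, v3, v4}: v3→v5 (5), v4→v5 (6).
Cut capacity = 5 + 6 = 11.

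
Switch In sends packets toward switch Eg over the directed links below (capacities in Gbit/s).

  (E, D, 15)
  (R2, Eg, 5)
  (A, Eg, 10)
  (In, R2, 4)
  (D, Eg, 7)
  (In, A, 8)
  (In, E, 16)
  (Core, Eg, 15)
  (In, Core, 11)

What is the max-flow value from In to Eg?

Augment In→A→Eg: bottleneck 8, flow now 8.
Augment In→Core→Eg: bottleneck 11, flow now 19.
Augment In→R2→Eg: bottleneck 4, flow now 23.
Augment In→E→D→Eg: bottleneck 7, flow now 30.
No augmenting path remains; maximum flow = 30.
In the residual graph, reachable from In: {In, E, D}.
Min-cut edges: In→A (8), In→Core (11), In→R2 (4), D→Eg (7); capacity 8 + 11 + 4 + 7 = 30.
This cut is saturated, so no flow can exceed 30.

30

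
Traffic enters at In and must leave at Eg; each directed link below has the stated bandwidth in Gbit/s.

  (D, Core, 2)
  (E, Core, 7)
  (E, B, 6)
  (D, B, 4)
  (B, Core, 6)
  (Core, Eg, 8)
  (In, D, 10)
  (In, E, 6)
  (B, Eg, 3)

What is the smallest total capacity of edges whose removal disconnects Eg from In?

Augment In→E→B→Eg: bottleneck 3, flow now 3.
Augment In→E→Core→Eg: bottleneck 3, flow now 6.
Augment In→D→Core→Eg: bottleneck 2, flow now 8.
Augment In→D→B→Core→Eg: bottleneck 3, flow now 11.
No augmenting path remains; maximum flow = 11.
By max-flow min-cut, the minimum cut capacity equals the max flow.
In the residual graph, reachable from In: {In, E, D, B, Core}.
Min-cut edges: B→Eg (3), Core→Eg (8); capacity 3 + 8 = 11.

11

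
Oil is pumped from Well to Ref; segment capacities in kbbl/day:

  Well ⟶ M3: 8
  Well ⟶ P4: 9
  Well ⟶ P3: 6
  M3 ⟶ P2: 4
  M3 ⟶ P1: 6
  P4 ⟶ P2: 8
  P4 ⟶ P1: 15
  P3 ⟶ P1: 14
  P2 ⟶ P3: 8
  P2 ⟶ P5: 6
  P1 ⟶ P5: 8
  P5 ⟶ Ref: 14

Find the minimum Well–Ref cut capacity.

Augment Well→M3→P2→P5→Ref: bottleneck 4, flow now 4.
Augment Well→M3→P1→P5→Ref: bottleneck 4, flow now 8.
Augment Well→P4→P2→P5→Ref: bottleneck 2, flow now 10.
Augment Well→P4→P1→P5→Ref: bottleneck 4, flow now 14.
No augmenting path remains; maximum flow = 14.
By max-flow min-cut, the minimum cut capacity equals the max flow.
In the residual graph, reachable from Well: {Well, M3, P4, P3, P2, P1}.
Min-cut edges: P2→P5 (6), P1→P5 (8); capacity 6 + 8 = 14.

14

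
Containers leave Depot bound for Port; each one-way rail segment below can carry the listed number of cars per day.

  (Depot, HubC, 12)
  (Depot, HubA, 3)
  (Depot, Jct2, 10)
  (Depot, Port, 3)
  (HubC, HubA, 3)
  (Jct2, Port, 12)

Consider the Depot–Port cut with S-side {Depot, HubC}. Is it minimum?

Given cut capacity: 3 + 10 + 3 + 3 = 19.
Augment Depot→Port: bottleneck 3, flow now 3.
Augment Depot→Jct2→Port: bottleneck 10, flow now 13.
No augmenting path remains; maximum flow = 13.
In the residual graph, reachable from Depot: {Depot, HubC, HubA}.
Min-cut edges: Depot→Jct2 (10), Depot→Port (3); capacity 10 + 3 = 13.
Cut capacity 19 exceeds the max flow 13, so it is not minimum.

No — its capacity is 19, but the minimum cut has capacity 13.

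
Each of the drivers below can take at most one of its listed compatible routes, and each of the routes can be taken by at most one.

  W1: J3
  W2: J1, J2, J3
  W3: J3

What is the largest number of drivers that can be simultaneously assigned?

Unit-capacity flow: source→left, listed edges, right→sink; max matching = max flow.
Augmenting path W1→J3 (+1); matched 1.
Augmenting path W2→J1 (+1); matched 2.
No augmenting path remains; maximum matching = 2.
König certificate: {W2, J3} is a vertex cover of size 2 (every listed pair touches it), so no matching can be larger.

2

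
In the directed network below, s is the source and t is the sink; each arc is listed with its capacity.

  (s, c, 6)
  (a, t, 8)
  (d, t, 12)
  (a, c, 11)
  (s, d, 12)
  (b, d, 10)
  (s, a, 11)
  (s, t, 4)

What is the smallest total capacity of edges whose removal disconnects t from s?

Augment s→t: bottleneck 4, flow now 4.
Augment s→a→t: bottleneck 8, flow now 12.
Augment s→d→t: bottleneck 12, flow now 24.
No augmenting path remains; maximum flow = 24.
By max-flow min-cut, the minimum cut capacity equals the max flow.
In the residual graph, reachable from s: {s, a, c}.
Min-cut edges: s→d (12), s→t (4), a→t (8); capacity 12 + 4 + 8 = 24.

24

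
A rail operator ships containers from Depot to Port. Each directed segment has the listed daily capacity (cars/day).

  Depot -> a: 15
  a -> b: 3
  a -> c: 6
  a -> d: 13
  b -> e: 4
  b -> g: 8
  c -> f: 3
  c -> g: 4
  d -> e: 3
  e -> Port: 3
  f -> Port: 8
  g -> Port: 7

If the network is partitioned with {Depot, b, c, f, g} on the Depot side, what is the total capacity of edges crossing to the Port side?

34

Edges leaving {Depot, b, c, f, g}: Depot→a (15), b→e (4), f→Port (8), g→Port (7).
Cut capacity = 15 + 4 + 8 + 7 = 34.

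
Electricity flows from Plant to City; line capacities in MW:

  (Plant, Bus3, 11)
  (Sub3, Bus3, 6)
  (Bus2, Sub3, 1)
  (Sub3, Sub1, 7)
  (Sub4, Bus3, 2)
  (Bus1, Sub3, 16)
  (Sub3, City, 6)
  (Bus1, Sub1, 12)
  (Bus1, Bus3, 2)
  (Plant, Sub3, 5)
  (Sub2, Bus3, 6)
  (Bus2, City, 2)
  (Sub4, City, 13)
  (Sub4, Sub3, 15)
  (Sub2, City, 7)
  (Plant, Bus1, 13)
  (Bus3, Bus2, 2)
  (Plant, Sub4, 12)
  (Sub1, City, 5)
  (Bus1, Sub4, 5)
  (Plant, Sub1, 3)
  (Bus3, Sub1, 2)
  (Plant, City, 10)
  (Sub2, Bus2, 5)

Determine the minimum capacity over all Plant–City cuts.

Augment Plant→City: bottleneck 10, flow now 10.
Augment Plant→Sub4→City: bottleneck 12, flow now 22.
Augment Plant→Sub3→City: bottleneck 5, flow now 27.
Augment Plant→Sub1→City: bottleneck 3, flow now 30.
Augment Plant→Bus1→Sub4→City: bottleneck 1, flow now 31.
Augment Plant→Bus1→Sub3→City: bottleneck 1, flow now 32.
Augment Plant→Bus1→Sub1→City: bottleneck 2, flow now 34.
Augment Plant→Bus3→Bus2→City: bottleneck 2, flow now 36.
No augmenting path remains; maximum flow = 36.
By max-flow min-cut, the minimum cut capacity equals the max flow.
In the residual graph, reachable from Plant: {Plant, Bus1, Sub4, Sub3, Bus3, Sub1}.
Min-cut edges: Plant→City (10), Sub4→City (13), Sub3→City (6), Bus3→Bus2 (2), Sub1→City (5); capacity 10 + 13 + 6 + 2 + 5 = 36.

36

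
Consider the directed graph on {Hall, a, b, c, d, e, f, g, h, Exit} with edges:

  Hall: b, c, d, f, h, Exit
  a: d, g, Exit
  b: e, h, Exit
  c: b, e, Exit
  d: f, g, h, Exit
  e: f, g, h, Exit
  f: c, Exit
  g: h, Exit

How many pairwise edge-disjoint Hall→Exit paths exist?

Assign every edge capacity 1; by Menger, the answer equals the max flow.
Path Hall→Exit (+1); total 1.
Path Hall→b→Exit (+1); total 2.
Path Hall→c→Exit (+1); total 3.
Path Hall→d→Exit (+1); total 4.
Path Hall→f→Exit (+1); total 5.
No residual Hall→Exit path; max flow = 5.
Certifying cut of size 5: {Hall→Exit, Hall→b, Hall→c, Hall→d, Hall→f}.

5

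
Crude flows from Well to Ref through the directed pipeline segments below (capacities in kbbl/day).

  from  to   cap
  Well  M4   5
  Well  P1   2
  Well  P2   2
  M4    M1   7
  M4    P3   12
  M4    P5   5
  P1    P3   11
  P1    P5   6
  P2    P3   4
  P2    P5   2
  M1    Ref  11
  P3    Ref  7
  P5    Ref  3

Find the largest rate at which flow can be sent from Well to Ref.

9

Augment Well→M4→M1→Ref: bottleneck 5, flow now 5.
Augment Well→P1→P3→Ref: bottleneck 2, flow now 7.
Augment Well→P2→P3→Ref: bottleneck 2, flow now 9.
No augmenting path remains; maximum flow = 9.
In the residual graph, reachable from Well: {Well}.
Min-cut edges: Well→M4 (5), Well→P1 (2), Well→P2 (2); capacity 5 + 2 + 2 = 9.
This cut is saturated, so no flow can exceed 9.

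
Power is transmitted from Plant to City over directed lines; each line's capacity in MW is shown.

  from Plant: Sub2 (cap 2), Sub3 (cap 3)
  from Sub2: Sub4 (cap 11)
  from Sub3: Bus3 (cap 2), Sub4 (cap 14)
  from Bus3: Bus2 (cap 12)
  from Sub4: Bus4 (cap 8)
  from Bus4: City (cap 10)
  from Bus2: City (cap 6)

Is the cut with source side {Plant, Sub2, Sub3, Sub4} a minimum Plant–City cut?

Given cut capacity: 2 + 8 = 10.
Augment Plant→Sub2→Sub4→Bus4→City: bottleneck 2, flow now 2.
Augment Plant→Sub3→Bus3→Bus2→City: bottleneck 2, flow now 4.
Augment Plant→Sub3→Sub4→Bus4→City: bottleneck 1, flow now 5.
No augmenting path remains; maximum flow = 5.
In the residual graph, reachable from Plant: {Plant}.
Min-cut edges: Plant→Sub2 (2), Plant→Sub3 (3); capacity 2 + 3 = 5.
Cut capacity 10 exceeds the max flow 5, so it is not minimum.

No — its capacity is 10, but the minimum cut has capacity 5.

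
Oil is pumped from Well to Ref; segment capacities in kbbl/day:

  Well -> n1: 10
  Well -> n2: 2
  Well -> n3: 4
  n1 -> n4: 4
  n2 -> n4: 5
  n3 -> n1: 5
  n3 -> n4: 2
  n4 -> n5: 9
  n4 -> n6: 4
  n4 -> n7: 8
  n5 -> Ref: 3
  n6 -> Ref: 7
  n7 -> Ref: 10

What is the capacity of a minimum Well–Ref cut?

Augment Well→n1→n4→n5→Ref: bottleneck 3, flow now 3.
Augment Well→n1→n4→n6→Ref: bottleneck 1, flow now 4.
Augment Well→n2→n4→n6→Ref: bottleneck 2, flow now 6.
Augment Well→n3→n4→n6→Ref: bottleneck 1, flow now 7.
Augment Well→n3→n4→n7→Ref: bottleneck 1, flow now 8.
No augmenting path remains; maximum flow = 8.
By max-flow min-cut, the minimum cut capacity equals the max flow.
In the residual graph, reachable from Well: {Well, n1, n3}.
Min-cut edges: Well→n2 (2), n1→n4 (4), n3→n4 (2); capacity 2 + 4 + 2 = 8.

8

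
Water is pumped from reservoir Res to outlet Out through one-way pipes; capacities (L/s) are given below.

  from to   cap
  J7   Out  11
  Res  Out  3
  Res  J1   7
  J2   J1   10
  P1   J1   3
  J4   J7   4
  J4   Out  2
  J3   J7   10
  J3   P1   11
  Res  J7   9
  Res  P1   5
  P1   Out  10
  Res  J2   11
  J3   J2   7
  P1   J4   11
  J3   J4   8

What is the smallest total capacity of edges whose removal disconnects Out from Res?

17

Augment Res→Out: bottleneck 3, flow now 3.
Augment Res→P1→Out: bottleneck 5, flow now 8.
Augment Res→J7→Out: bottleneck 9, flow now 17.
No augmenting path remains; maximum flow = 17.
By max-flow min-cut, the minimum cut capacity equals the max flow.
In the residual graph, reachable from Res: {Res, J2, J1}.
Min-cut edges: Res→P1 (5), Res→J7 (9), Res→Out (3); capacity 5 + 9 + 3 = 17.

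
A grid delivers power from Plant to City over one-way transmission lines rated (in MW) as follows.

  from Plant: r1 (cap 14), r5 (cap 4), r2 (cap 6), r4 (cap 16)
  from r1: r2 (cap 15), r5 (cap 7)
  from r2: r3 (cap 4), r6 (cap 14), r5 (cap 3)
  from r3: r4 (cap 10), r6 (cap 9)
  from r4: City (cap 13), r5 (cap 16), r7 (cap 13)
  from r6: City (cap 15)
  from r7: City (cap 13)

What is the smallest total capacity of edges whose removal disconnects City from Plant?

Augment Plant→r4→City: bottleneck 13, flow now 13.
Augment Plant→r2→r6→City: bottleneck 6, flow now 19.
Augment Plant→r4→r7→City: bottleneck 3, flow now 22.
Augment Plant→r1→r2→r6→City: bottleneck 8, flow now 30.
Augment Plant→r1→r2→r3→r6→City: bottleneck 1, flow now 31.
Augment Plant→r1→r2→r3→r4→r7→City: bottleneck 3, flow now 34.
No augmenting path remains; maximum flow = 34.
By max-flow min-cut, the minimum cut capacity equals the max flow.
In the residual graph, reachable from Plant: {Plant, r1, r2, r5}.
Min-cut edges: Plant→r4 (16), r2→r3 (4), r2→r6 (14); capacity 16 + 4 + 14 = 34.

34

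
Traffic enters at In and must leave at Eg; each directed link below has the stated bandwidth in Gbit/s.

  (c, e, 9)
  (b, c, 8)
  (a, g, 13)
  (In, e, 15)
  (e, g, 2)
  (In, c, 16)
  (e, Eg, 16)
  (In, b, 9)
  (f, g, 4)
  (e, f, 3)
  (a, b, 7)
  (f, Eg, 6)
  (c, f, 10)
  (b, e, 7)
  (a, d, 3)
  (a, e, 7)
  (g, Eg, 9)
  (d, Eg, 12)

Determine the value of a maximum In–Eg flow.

Augment In→e→Eg: bottleneck 15, flow now 15.
Augment In→b→e→Eg: bottleneck 1, flow now 16.
Augment In→c→f→Eg: bottleneck 6, flow now 22.
Augment In→b→e→g→Eg: bottleneck 2, flow now 24.
Augment In→c→f→g→Eg: bottleneck 4, flow now 28.
No augmenting path remains; maximum flow = 28.
In the residual graph, reachable from In: {In, b, c, e, f}.
Min-cut edges: e→g (2), e→Eg (16), f→g (4), f→Eg (6); capacity 2 + 16 + 4 + 6 = 28.
This cut is saturated, so no flow can exceed 28.

28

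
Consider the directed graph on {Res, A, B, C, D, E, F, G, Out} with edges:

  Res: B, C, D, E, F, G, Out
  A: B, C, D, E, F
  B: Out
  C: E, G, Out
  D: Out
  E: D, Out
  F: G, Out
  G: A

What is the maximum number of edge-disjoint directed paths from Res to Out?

6

Assign every edge capacity 1; by Menger, the answer equals the max flow.
Path Res→Out (+1); total 1.
Path Res→B→Out (+1); total 2.
Path Res→C→Out (+1); total 3.
Path Res→D→Out (+1); total 4.
Path Res→E→Out (+1); total 5.
Path Res→F→Out (+1); total 6.
No residual Res→Out path; max flow = 6.
Certifying cut of size 6: {B→Out, C→Out, D→Out, E→Out, F→Out, Res→Out}.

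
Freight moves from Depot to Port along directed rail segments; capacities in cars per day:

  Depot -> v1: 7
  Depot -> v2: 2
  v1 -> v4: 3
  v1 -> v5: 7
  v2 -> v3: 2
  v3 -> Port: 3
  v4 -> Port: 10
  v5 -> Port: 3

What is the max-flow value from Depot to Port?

Augment Depot→v1→v4→Port: bottleneck 3, flow now 3.
Augment Depot→v1→v5→Port: bottleneck 3, flow now 6.
Augment Depot→v2→v3→Port: bottleneck 2, flow now 8.
No augmenting path remains; maximum flow = 8.
In the residual graph, reachable from Depot: {Depot, v1, v5}.
Min-cut edges: Depot→v2 (2), v1→v4 (3), v5→Port (3); capacity 2 + 3 + 3 = 8.
This cut is saturated, so no flow can exceed 8.

8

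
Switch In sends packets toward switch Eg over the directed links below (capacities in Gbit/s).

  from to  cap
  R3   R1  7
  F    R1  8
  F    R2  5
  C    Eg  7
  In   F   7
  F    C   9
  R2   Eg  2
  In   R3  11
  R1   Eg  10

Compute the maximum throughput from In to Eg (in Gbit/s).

14

Augment In→F→R2→Eg: bottleneck 2, flow now 2.
Augment In→F→C→Eg: bottleneck 5, flow now 7.
Augment In→R3→R1→Eg: bottleneck 7, flow now 14.
No augmenting path remains; maximum flow = 14.
In the residual graph, reachable from In: {In, R3}.
Min-cut edges: In→F (7), R3→R1 (7); capacity 7 + 7 = 14.
This cut is saturated, so no flow can exceed 14.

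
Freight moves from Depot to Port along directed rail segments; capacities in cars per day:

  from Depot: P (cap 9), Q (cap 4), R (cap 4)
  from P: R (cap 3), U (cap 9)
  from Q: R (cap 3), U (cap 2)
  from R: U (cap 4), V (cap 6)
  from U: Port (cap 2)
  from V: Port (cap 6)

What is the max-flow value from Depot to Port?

Augment Depot→P→U→Port: bottleneck 2, flow now 2.
Augment Depot→R→V→Port: bottleneck 4, flow now 6.
Augment Depot→P→R→V→Port: bottleneck 2, flow now 8.
No augmenting path remains; maximum flow = 8.
In the residual graph, reachable from Depot: {Depot, P, Q, R, U}.
Min-cut edges: R→V (6), U→Port (2); capacity 6 + 2 = 8.
This cut is saturated, so no flow can exceed 8.

8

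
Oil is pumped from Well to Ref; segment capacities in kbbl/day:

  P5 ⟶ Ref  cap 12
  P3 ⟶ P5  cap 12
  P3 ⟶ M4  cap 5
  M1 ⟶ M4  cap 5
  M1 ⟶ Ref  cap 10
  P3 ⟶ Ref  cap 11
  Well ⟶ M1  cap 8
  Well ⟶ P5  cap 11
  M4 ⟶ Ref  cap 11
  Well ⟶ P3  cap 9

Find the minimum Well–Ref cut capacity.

28

Augment Well→P3→Ref: bottleneck 9, flow now 9.
Augment Well→M1→Ref: bottleneck 8, flow now 17.
Augment Well→P5→Ref: bottleneck 11, flow now 28.
No augmenting path remains; maximum flow = 28.
By max-flow min-cut, the minimum cut capacity equals the max flow.
In the residual graph, reachable from Well: {Well}.
Min-cut edges: Well→P3 (9), Well→M1 (8), Well→P5 (11); capacity 9 + 8 + 11 = 28.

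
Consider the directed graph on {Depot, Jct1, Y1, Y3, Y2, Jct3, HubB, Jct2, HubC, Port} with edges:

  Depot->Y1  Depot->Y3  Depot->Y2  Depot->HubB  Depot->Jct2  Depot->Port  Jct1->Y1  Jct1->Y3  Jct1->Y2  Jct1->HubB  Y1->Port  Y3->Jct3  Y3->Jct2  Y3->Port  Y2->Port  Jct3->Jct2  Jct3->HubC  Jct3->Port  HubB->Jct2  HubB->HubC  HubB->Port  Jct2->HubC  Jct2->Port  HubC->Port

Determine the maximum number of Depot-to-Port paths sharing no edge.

6

Assign every edge capacity 1; by Menger, the answer equals the max flow.
Path Depot→Port (+1); total 1.
Path Depot→Y1→Port (+1); total 2.
Path Depot→Y3→Port (+1); total 3.
Path Depot→Y2→Port (+1); total 4.
Path Depot→HubB→Port (+1); total 5.
Path Depot→Jct2→Port (+1); total 6.
No residual Depot→Port path; max flow = 6.
Certifying cut of size 6: {Depot→HubB, Depot→Jct2, Depot→Port, Depot→Y1, Depot→Y2, Depot→Y3}.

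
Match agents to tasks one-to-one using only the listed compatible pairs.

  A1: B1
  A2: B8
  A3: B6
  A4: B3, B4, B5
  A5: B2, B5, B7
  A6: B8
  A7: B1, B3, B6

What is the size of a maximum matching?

6

Unit-capacity flow: source→left, listed edges, right→sink; max matching = max flow.
Augmenting path A1→B1 (+1); matched 1.
Augmenting path A2→B8 (+1); matched 2.
Augmenting path A3→B6 (+1); matched 3.
Augmenting path A4→B3 (+1); matched 4.
Augmenting path A5→B2 (+1); matched 5.
Augmenting path A7→B3→A4→B4 (+1); matched 6.
No augmenting path remains; maximum matching = 6.
König certificate: {A1, A3, A4, A5, A7, B8} is a vertex cover of size 6 (every listed pair touches it), so no matching can be larger.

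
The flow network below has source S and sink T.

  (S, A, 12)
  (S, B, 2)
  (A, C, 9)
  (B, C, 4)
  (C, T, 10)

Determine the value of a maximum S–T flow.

10

Augment S→A→C→T: bottleneck 9, flow now 9.
Augment S→B→C→T: bottleneck 1, flow now 10.
No augmenting path remains; maximum flow = 10.
In the residual graph, reachable from S: {S, A, B, C}.
Min-cut edges: C→T (10); capacity 10 = 10.
This cut is saturated, so no flow can exceed 10.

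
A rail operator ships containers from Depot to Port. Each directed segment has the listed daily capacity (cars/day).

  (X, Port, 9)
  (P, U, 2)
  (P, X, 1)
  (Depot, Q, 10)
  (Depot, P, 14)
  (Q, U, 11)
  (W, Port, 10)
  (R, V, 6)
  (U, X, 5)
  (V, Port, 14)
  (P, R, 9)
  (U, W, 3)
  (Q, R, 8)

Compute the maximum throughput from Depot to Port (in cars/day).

Augment Depot→P→X→Port: bottleneck 1, flow now 1.
Augment Depot→P→R→V→Port: bottleneck 6, flow now 7.
Augment Depot→P→U→W→Port: bottleneck 2, flow now 9.
Augment Depot→Q→U→W→Port: bottleneck 1, flow now 10.
Augment Depot→Q→U→X→Port: bottleneck 5, flow now 15.
No augmenting path remains; maximum flow = 15.
In the residual graph, reachable from Depot: {Depot, P, Q, R, U}.
Min-cut edges: P→X (1), R→V (6), U→W (3), U→X (5); capacity 1 + 6 + 3 + 5 = 15.
This cut is saturated, so no flow can exceed 15.

15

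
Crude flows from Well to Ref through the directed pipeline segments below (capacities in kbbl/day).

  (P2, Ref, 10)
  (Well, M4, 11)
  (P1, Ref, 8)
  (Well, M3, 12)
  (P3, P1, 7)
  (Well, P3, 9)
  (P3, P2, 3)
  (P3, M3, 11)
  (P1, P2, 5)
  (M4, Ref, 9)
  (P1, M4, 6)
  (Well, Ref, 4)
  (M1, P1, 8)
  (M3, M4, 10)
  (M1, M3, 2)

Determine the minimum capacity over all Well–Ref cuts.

22

Augment Well→Ref: bottleneck 4, flow now 4.
Augment Well→M4→Ref: bottleneck 9, flow now 13.
Augment Well→P3→P1→Ref: bottleneck 7, flow now 20.
Augment Well→P3→P2→Ref: bottleneck 2, flow now 22.
No augmenting path remains; maximum flow = 22.
By max-flow min-cut, the minimum cut capacity equals the max flow.
In the residual graph, reachable from Well: {Well, M3, M4}.
Min-cut edges: Well→P3 (9), Well→Ref (4), M4→Ref (9); capacity 9 + 4 + 9 = 22.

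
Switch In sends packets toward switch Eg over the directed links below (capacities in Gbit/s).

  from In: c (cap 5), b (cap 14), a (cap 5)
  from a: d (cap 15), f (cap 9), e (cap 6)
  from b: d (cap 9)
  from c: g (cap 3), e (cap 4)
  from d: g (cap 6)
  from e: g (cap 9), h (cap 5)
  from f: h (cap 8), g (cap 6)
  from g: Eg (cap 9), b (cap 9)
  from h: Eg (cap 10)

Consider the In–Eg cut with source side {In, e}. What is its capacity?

Edges leaving {In, e}: In→a (5), In→b (14), In→c (5), e→g (9), e→h (5).
Cut capacity = 5 + 14 + 5 + 9 + 5 = 38.

38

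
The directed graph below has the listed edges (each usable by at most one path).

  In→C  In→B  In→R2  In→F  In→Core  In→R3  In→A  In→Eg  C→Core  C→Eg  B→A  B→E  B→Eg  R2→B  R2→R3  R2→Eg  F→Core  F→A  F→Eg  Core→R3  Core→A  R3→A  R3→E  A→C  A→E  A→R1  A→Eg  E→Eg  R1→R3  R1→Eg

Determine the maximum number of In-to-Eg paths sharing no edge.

Assign every edge capacity 1; by Menger, the answer equals the max flow.
Path In→Eg (+1); total 1.
Path In→C→Eg (+1); total 2.
Path In→B→Eg (+1); total 3.
Path In→R2→Eg (+1); total 4.
Path In→F→Eg (+1); total 5.
Path In→A→Eg (+1); total 6.
Path In→R3→E→Eg (+1); total 7.
Path In→Core→A→R1→Eg (+1); total 8.
No residual In→Eg path; max flow = 8.
Certifying cut of size 8: {In→A, In→B, In→C, In→Core, In→Eg, In→F, In→R2, In→R3}.

8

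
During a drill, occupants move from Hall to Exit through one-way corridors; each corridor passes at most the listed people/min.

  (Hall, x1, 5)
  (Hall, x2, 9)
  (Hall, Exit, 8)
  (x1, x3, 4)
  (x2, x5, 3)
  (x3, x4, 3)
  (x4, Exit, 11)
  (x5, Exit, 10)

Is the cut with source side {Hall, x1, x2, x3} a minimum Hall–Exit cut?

Yes — it is a minimum cut (capacity 14).

Given cut capacity: 8 + 3 + 3 = 14.
Augment Hall→Exit: bottleneck 8, flow now 8.
Augment Hall→x2→x5→Exit: bottleneck 3, flow now 11.
Augment Hall→x1→x3→x4→Exit: bottleneck 3, flow now 14.
No augmenting path remains; maximum flow = 14.
Cut capacity 14 equals the max flow, so it is a minimum cut.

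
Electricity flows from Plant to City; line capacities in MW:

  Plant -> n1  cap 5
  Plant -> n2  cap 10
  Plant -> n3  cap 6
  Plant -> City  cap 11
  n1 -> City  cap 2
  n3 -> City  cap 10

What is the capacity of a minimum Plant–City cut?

Augment Plant→City: bottleneck 11, flow now 11.
Augment Plant→n1→City: bottleneck 2, flow now 13.
Augment Plant→n3→City: bottleneck 6, flow now 19.
No augmenting path remains; maximum flow = 19.
By max-flow min-cut, the minimum cut capacity equals the max flow.
In the residual graph, reachable from Plant: {Plant, n1, n2}.
Min-cut edges: Plant→n3 (6), Plant→City (11), n1→City (2); capacity 6 + 11 + 2 = 19.

19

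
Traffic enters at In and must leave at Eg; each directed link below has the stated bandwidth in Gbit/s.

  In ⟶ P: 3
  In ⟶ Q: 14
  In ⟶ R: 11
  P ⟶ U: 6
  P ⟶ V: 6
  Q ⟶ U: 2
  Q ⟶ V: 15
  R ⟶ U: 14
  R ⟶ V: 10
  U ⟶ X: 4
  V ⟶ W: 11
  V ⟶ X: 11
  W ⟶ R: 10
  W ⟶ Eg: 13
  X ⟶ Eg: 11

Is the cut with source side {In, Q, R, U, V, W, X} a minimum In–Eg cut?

No — its capacity is 27, but the minimum cut has capacity 22.

Given cut capacity: 3 + 13 + 11 = 27.
Augment In→P→U→X→Eg: bottleneck 3, flow now 3.
Augment In→Q→U→X→Eg: bottleneck 1, flow now 4.
Augment In→Q→V→W→Eg: bottleneck 11, flow now 15.
Augment In→Q→V→X→Eg: bottleneck 2, flow now 17.
Augment In→R→V→X→Eg: bottleneck 5, flow now 22.
No augmenting path remains; maximum flow = 22.
In the residual graph, reachable from In: {In, P, Q, R, U, V, X}.
Min-cut edges: V→W (11), X→Eg (11); capacity 11 + 11 = 22.
Cut capacity 27 exceeds the max flow 22, so it is not minimum.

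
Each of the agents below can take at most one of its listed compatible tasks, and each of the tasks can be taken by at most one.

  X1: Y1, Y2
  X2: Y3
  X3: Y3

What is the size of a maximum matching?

2

Unit-capacity flow: source→left, listed edges, right→sink; max matching = max flow.
Augmenting path X1→Y1 (+1); matched 1.
Augmenting path X2→Y3 (+1); matched 2.
No augmenting path remains; maximum matching = 2.
König certificate: {X1, Y3} is a vertex cover of size 2 (every listed pair touches it), so no matching can be larger.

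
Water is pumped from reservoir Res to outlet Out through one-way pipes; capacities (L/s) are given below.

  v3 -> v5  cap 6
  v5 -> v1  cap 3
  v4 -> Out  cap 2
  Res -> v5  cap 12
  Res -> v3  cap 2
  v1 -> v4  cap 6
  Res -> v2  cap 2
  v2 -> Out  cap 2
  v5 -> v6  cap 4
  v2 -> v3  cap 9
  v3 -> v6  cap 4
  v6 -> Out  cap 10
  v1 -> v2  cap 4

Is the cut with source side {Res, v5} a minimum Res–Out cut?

Given cut capacity: 2 + 2 + 3 + 4 = 11.
Augment Res→v2→Out: bottleneck 2, flow now 2.
Augment Res→v3→v6→Out: bottleneck 2, flow now 4.
Augment Res→v5→v6→Out: bottleneck 4, flow now 8.
Augment Res→v5→v1→v4→Out: bottleneck 2, flow now 10.
Augment Res→v5→v1→v2→v3→v6→Out: bottleneck 1, flow now 11.
No augmenting path remains; maximum flow = 11.
Cut capacity 11 equals the max flow, so it is a minimum cut.

Yes — it is a minimum cut (capacity 11).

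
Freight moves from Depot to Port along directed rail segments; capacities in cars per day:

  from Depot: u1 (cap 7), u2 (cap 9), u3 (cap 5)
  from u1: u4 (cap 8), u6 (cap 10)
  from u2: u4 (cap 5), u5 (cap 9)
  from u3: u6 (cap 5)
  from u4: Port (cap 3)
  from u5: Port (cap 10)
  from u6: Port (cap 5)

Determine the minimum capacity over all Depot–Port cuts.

17

Augment Depot→u1→u4→Port: bottleneck 3, flow now 3.
Augment Depot→u1→u6→Port: bottleneck 4, flow now 7.
Augment Depot→u2→u5→Port: bottleneck 9, flow now 16.
Augment Depot→u3→u6→Port: bottleneck 1, flow now 17.
No augmenting path remains; maximum flow = 17.
By max-flow min-cut, the minimum cut capacity equals the max flow.
In the residual graph, reachable from Depot: {Depot, u1, u3, u4, u6}.
Min-cut edges: Depot→u2 (9), u4→Port (3), u6→Port (5); capacity 9 + 3 + 5 = 17.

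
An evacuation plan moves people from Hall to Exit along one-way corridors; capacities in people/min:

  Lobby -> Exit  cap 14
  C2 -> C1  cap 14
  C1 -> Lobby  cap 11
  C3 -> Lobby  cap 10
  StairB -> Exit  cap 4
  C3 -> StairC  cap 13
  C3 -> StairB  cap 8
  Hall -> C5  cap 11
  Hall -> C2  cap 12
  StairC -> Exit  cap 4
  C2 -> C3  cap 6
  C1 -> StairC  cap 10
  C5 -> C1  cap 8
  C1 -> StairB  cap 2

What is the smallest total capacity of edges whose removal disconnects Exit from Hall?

Augment Hall→C2→C1→StairC→Exit: bottleneck 4, flow now 4.
Augment Hall→C2→C1→Lobby→Exit: bottleneck 8, flow now 12.
Augment Hall→C5→C1→Lobby→Exit: bottleneck 3, flow now 15.
Augment Hall→C5→C1→StairB→Exit: bottleneck 2, flow now 17.
Augment Hall→C5→C1→C2→C3→Lobby→Exit: bottleneck 3, flow now 20. (uses reverse residual edge)
No augmenting path remains; maximum flow = 20.
By max-flow min-cut, the minimum cut capacity equals the max flow.
In the residual graph, reachable from Hall: {Hall, C5}.
Min-cut edges: Hall→C2 (12), C5→C1 (8); capacity 12 + 8 = 20.

20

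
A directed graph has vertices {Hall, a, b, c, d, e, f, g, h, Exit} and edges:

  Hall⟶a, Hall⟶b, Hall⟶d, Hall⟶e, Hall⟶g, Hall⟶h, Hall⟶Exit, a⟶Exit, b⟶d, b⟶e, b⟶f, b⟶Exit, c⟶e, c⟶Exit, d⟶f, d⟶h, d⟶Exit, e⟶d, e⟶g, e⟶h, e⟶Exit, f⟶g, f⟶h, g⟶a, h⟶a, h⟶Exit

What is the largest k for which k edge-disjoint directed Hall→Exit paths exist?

6

Assign every edge capacity 1; by Menger, the answer equals the max flow.
Path Hall→Exit (+1); total 1.
Path Hall→a→Exit (+1); total 2.
Path Hall→b→Exit (+1); total 3.
Path Hall→d→Exit (+1); total 4.
Path Hall→e→Exit (+1); total 5.
Path Hall→h→Exit (+1); total 6.
No residual Hall→Exit path; max flow = 6.
Certifying cut of size 6: {Hall→Exit, Hall→b, Hall→d, Hall→e, Hall→h, a→Exit}.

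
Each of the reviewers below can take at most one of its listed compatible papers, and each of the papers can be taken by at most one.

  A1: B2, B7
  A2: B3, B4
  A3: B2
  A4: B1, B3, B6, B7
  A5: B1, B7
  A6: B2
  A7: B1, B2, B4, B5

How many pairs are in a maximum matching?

6

Unit-capacity flow: source→left, listed edges, right→sink; max matching = max flow.
Augmenting path A1→B2 (+1); matched 1.
Augmenting path A2→B3 (+1); matched 2.
Augmenting path A4→B1 (+1); matched 3.
Augmenting path A5→B7 (+1); matched 4.
Augmenting path A7→B4 (+1); matched 5.
Augmenting path A3→B2→A1→B7→A5→B1→A4→B6 (+1); matched 6.
No augmenting path remains; maximum matching = 6.
König certificate: {A1, A2, A4, A5, A7, B2} is a vertex cover of size 6 (every listed pair touches it), so no matching can be larger.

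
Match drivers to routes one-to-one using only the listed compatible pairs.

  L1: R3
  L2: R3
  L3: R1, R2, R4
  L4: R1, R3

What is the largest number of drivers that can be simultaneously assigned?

Unit-capacity flow: source→left, listed edges, right→sink; max matching = max flow.
Augmenting path L1→R3 (+1); matched 1.
Augmenting path L3→R1 (+1); matched 2.
Augmenting path L4→R1→L3→R2 (+1); matched 3.
No augmenting path remains; maximum matching = 3.
König certificate: {L3, L4, R3} is a vertex cover of size 3 (every listed pair touches it), so no matching can be larger.

3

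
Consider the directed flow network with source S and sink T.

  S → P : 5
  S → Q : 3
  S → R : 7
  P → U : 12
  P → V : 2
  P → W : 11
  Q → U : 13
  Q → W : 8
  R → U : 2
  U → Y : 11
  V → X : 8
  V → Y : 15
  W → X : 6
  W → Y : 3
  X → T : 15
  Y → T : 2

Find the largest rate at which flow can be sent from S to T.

Augment S→P→U→Y→T: bottleneck 2, flow now 2.
Augment S→P→V→X→T: bottleneck 2, flow now 4.
Augment S→P→W→X→T: bottleneck 1, flow now 5.
Augment S→Q→W→X→T: bottleneck 3, flow now 8.
Augment S→R→U→P→W→X→T: bottleneck 2, flow now 10. (uses reverse residual edge)
No augmenting path remains; maximum flow = 10.
In the residual graph, reachable from S: {S, R}.
Min-cut edges: S→P (5), S→Q (3), R→U (2); capacity 5 + 3 + 2 = 10.
This cut is saturated, so no flow can exceed 10.

10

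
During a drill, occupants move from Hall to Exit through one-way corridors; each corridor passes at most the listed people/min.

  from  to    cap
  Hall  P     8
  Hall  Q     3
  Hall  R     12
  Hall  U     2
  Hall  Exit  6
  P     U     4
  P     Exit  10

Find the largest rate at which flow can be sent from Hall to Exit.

Augment Hall→Exit: bottleneck 6, flow now 6.
Augment Hall→P→Exit: bottleneck 8, flow now 14.
No augmenting path remains; maximum flow = 14.
In the residual graph, reachable from Hall: {Hall, Q, R, U}.
Min-cut edges: Hall→P (8), Hall→Exit (6); capacity 8 + 6 = 14.
This cut is saturated, so no flow can exceed 14.

14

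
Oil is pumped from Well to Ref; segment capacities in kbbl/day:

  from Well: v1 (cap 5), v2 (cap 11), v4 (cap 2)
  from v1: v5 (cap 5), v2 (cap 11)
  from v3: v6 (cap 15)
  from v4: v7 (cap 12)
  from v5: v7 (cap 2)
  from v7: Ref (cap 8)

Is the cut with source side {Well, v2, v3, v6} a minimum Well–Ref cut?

No — its capacity is 7, but the minimum cut has capacity 4.

Given cut capacity: 5 + 2 = 7.
Augment Well→v4→v7→Ref: bottleneck 2, flow now 2.
Augment Well→v1→v5→v7→Ref: bottleneck 2, flow now 4.
No augmenting path remains; maximum flow = 4.
In the residual graph, reachable from Well: {Well, v1, v2, v5}.
Min-cut edges: Well→v4 (2), v5→v7 (2); capacity 2 + 2 = 4.
Cut capacity 7 exceeds the max flow 4, so it is not minimum.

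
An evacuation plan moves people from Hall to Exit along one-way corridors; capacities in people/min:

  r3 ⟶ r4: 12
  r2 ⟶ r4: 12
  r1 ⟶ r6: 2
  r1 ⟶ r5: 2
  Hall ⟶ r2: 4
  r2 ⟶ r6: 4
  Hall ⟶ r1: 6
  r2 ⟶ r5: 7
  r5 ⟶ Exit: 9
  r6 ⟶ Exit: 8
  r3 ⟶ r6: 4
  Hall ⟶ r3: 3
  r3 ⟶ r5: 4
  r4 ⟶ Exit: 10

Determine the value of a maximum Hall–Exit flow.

11

Augment Hall→r1→r5→Exit: bottleneck 2, flow now 2.
Augment Hall→r1→r6→Exit: bottleneck 2, flow now 4.
Augment Hall→r2→r4→Exit: bottleneck 4, flow now 8.
Augment Hall→r3→r4→Exit: bottleneck 3, flow now 11.
No augmenting path remains; maximum flow = 11.
In the residual graph, reachable from Hall: {Hall, r1}.
Min-cut edges: Hall→r2 (4), Hall→r3 (3), r1→r5 (2), r1→r6 (2); capacity 4 + 3 + 2 + 2 = 11.
This cut is saturated, so no flow can exceed 11.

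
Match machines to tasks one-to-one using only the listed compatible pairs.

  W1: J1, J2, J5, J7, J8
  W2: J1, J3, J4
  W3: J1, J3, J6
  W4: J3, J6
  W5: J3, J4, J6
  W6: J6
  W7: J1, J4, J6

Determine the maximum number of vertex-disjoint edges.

5

Unit-capacity flow: source→left, listed edges, right→sink; max matching = max flow.
Augmenting path W1→J1 (+1); matched 1.
Augmenting path W2→J3 (+1); matched 2.
Augmenting path W3→J6 (+1); matched 3.
Augmenting path W5→J4 (+1); matched 4.
Augmenting path W7→J1→W1→J2 (+1); matched 5.
No augmenting path remains; maximum matching = 5.
König certificate: {W1, J1, J3, J4, J6} is a vertex cover of size 5 (every listed pair touches it), so no matching can be larger.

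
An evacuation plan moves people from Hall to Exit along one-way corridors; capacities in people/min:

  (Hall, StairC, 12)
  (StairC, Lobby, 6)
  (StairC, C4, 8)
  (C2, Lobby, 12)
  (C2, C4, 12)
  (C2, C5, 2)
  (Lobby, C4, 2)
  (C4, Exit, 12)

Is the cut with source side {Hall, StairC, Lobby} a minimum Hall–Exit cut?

Yes — it is a minimum cut (capacity 10).

Given cut capacity: 8 + 2 = 10.
Augment Hall→StairC→C4→Exit: bottleneck 8, flow now 8.
Augment Hall→StairC→Lobby→C4→Exit: bottleneck 2, flow now 10.
No augmenting path remains; maximum flow = 10.
Cut capacity 10 equals the max flow, so it is a minimum cut.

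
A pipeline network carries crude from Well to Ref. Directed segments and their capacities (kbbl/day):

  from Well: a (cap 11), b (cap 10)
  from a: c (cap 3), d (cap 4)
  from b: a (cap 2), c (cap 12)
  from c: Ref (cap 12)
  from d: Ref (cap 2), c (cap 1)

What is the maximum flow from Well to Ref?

14

Augment Well→a→c→Ref: bottleneck 3, flow now 3.
Augment Well→a→d→Ref: bottleneck 2, flow now 5.
Augment Well→b→c→Ref: bottleneck 9, flow now 14.
No augmenting path remains; maximum flow = 14.
In the residual graph, reachable from Well: {Well, a, b, c, d}.
Min-cut edges: c→Ref (12), d→Ref (2); capacity 12 + 2 = 14.
This cut is saturated, so no flow can exceed 14.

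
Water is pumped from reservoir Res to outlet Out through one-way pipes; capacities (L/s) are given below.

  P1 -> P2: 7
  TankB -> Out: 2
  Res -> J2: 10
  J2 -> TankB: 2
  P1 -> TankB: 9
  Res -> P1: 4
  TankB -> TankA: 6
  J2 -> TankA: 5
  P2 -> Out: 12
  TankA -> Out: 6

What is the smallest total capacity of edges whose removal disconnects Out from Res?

11

Augment Res→P1→P2→Out: bottleneck 4, flow now 4.
Augment Res→J2→TankB→Out: bottleneck 2, flow now 6.
Augment Res→J2→TankA→Out: bottleneck 5, flow now 11.
No augmenting path remains; maximum flow = 11.
By max-flow min-cut, the minimum cut capacity equals the max flow.
In the residual graph, reachable from Res: {Res, J2}.
Min-cut edges: Res→P1 (4), J2→TankB (2), J2→TankA (5); capacity 4 + 2 + 5 = 11.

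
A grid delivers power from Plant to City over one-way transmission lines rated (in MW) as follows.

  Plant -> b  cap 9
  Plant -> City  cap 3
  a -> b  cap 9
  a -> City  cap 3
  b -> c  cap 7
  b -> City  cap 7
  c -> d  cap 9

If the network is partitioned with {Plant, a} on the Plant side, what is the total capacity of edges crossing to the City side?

Edges leaving {Plant, a}: Plant→b (9), Plant→City (3), a→b (9), a→City (3).
Cut capacity = 9 + 3 + 9 + 3 = 24.

24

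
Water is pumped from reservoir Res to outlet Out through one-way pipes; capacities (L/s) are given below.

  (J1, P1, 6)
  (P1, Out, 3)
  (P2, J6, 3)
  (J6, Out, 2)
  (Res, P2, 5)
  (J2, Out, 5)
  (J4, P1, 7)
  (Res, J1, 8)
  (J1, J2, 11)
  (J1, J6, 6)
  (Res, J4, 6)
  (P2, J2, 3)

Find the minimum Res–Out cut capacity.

Augment Res→J4→P1→Out: bottleneck 3, flow now 3.
Augment Res→J1→J6→Out: bottleneck 2, flow now 5.
Augment Res→J1→J2→Out: bottleneck 5, flow now 10.
No augmenting path remains; maximum flow = 10.
By max-flow min-cut, the minimum cut capacity equals the max flow.
In the residual graph, reachable from Res: {Res, J4, J1, P2, J6, J2, P1}.
Min-cut edges: J6→Out (2), J2→Out (5), P1→Out (3); capacity 2 + 5 + 3 = 10.

10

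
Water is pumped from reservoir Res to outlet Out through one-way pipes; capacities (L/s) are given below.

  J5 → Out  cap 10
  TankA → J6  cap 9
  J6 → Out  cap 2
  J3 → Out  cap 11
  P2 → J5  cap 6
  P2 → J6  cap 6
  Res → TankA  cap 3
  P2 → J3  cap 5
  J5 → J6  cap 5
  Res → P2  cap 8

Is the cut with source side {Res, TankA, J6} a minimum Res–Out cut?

Given cut capacity: 8 + 2 = 10.
Augment Res→TankA→J6→Out: bottleneck 2, flow now 2.
Augment Res→P2→J5→Out: bottleneck 6, flow now 8.
Augment Res→P2→J3→Out: bottleneck 2, flow now 10.
No augmenting path remains; maximum flow = 10.
Cut capacity 10 equals the max flow, so it is a minimum cut.

Yes — it is a minimum cut (capacity 10).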